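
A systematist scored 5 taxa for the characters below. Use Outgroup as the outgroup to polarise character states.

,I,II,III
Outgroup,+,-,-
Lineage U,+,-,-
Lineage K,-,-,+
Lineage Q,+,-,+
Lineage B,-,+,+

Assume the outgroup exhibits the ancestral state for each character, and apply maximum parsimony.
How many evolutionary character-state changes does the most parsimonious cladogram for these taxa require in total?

Character polarity is set by the outgroup: the derived state is whichever differs from the outgroup's state, so for I the derived state is '-', and for the remaining characters it is '+'.
I (derived state '-') is shared by Lineage B and Lineage K — a synapomorphy uniting that clade.
II (derived state '+') is unique to Lineage B (autapomorphy; uninformative for grouping).
III: derived state '+' in Lineage B, Lineage K, and Lineage Q only — synapomorphy for {Lineage B, Lineage K, Lineage Q}.
Most parsimonious ingroup topology: (Lineage U,((Lineage K,Lineage B),Lineage Q)).
Changes per character on this tree: I: 1; II: 1; III: 1.
Total = 3.

3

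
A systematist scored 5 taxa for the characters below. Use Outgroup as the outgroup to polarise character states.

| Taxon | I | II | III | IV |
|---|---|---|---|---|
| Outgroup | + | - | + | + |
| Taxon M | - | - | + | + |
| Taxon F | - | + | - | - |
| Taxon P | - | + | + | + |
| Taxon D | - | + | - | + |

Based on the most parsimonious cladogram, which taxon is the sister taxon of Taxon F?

Character polarity is set by the outgroup: the derived state is whichever differs from the outgroup's state, so for I, III, IV the derived state is '-', and for the remaining characters it is '+'.
All ingroup taxa share the derived state '-' for I; it defines the ingroup but does not resolve relationships within it.
II: derived state '+' in Taxon D, Taxon F, and Taxon P only — synapomorphy for {Taxon D, Taxon F, Taxon P}.
III (derived state '-') is shared by Taxon D and Taxon F — a synapomorphy uniting that clade.
IV: derived state '-' in Taxon F only — an autapomorphy, so it tells us nothing about relationships among taxa.
Most parsimonious ingroup topology: (Taxon M,((Taxon F,Taxon D),Taxon P)).
Taxon F and Taxon D form a cherry on this tree, so they are sister taxa.

Taxon D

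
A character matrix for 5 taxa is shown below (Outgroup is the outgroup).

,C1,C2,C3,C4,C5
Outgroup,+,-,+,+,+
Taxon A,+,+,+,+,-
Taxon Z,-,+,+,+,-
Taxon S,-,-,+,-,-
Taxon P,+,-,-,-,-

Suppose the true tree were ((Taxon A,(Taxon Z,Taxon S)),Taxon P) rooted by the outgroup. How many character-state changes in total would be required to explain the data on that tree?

7

Map each character onto ((Taxon A,(Taxon Z,Taxon S)),Taxon P) (rooted by Outgroup) and count the minimum state changes it requires (Fitch parsimony):
C1: 1; C2: 2; C3: 1; C4: 2; C5: 1.
Total tree length = 7.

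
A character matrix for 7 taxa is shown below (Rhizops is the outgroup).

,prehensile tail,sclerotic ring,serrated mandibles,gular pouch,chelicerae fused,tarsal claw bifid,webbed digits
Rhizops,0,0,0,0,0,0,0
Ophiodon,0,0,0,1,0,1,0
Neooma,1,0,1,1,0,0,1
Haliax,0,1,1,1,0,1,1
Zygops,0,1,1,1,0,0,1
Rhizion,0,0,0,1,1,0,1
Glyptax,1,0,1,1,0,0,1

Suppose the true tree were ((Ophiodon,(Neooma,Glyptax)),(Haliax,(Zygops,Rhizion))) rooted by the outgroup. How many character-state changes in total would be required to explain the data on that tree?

12

Map each character onto ((Ophiodon,(Neooma,Glyptax)),(Haliax,(Zygops,Rhizion))) (rooted by Rhizops) and count the minimum state changes it requires (Fitch parsimony):
prehensile tail: 1; sclerotic ring: 2; serrated mandibles: 3; gular pouch: 1; chelicerae fused: 1; tarsal claw bifid: 2; webbed digits: 2.
Total tree length = 12.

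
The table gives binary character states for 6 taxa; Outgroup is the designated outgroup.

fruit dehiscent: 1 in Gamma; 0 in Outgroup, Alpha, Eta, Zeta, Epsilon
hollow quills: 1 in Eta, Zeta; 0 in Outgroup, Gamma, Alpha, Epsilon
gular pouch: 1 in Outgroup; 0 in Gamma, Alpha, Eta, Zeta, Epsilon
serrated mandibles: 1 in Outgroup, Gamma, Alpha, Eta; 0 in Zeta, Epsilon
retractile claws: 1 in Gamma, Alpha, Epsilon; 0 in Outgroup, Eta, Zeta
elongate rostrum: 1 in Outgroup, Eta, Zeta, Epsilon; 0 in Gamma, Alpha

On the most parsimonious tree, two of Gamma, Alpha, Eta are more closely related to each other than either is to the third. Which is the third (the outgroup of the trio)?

Eta

Character polarity is set by the outgroup: the derived state is whichever differs from the outgroup's state, so for gular pouch, serrated mandibles, elongate rostrum the derived state is '0', and for the remaining characters it is '1'.
fruit dehiscent: derived state '1' in Gamma only — an autapomorphy, so it tells us nothing about relationships among taxa.
hollow quills: derived state '1' in Eta and Zeta only — synapomorphy for {Eta, Zeta}.
All ingroup taxa share the derived state '0' for gular pouch; it defines the ingroup but does not resolve relationships within it.
serrated mandibles (state '0') occurs in Epsilon and Zeta but conflicts with the nesting implied by the other characters — most parsimoniously interpreted as homoplasy.
Only Alpha, Epsilon, and Gamma show the derived state '1' for retractile claws, supporting them as a clade.
elongate rostrum: derived state '0' in Alpha and Gamma only — synapomorphy for {Alpha, Gamma}.
Most parsimonious ingroup topology: (((Gamma,Alpha),Epsilon),(Eta,Zeta)).
Gamma and Alpha share a more recent common ancestor with each other than either does with Eta, so Eta is the least closely related of the three.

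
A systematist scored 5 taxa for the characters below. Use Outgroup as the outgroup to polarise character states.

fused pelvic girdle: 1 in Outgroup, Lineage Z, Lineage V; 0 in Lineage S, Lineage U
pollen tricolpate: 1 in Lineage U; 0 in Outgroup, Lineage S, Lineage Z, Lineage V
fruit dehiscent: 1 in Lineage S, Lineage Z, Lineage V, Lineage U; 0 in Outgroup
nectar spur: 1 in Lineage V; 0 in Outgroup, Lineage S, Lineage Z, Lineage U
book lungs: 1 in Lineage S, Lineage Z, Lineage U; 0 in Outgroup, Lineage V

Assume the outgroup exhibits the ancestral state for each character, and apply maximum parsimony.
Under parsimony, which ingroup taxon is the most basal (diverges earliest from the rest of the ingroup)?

Character polarity is set by the outgroup: the derived state is whichever differs from the outgroup's state, so for fused pelvic girdle the derived state is '0', and for the remaining characters it is '1'.
Only Lineage S and Lineage U show the derived state '0' for fused pelvic girdle, supporting them as a clade.
pollen tricolpate: derived state '1' in Lineage U only — an autapomorphy, so it tells us nothing about relationships among taxa.
fruit dehiscent (derived state '1') is shared by all ingroup taxa — unites the whole ingroup.
nectar spur (derived state '1') is unique to Lineage V (autapomorphy; uninformative for grouping).
book lungs (derived state '1') is shared by Lineage S, Lineage U, and Lineage Z — a synapomorphy uniting that clade.
Most parsimonious ingroup topology: (((Lineage S,Lineage U),Lineage Z),Lineage V).
Lineage V is sister to the clade containing all other ingroup taxa, so it is the earliest-diverging (most basal) ingroup lineage.

Lineage V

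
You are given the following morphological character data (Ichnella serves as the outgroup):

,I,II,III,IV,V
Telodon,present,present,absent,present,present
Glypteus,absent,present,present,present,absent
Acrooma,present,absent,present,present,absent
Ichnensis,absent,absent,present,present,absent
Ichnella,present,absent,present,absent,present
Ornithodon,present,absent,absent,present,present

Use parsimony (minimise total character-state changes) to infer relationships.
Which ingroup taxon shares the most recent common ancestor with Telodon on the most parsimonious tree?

Ornithodon

Character polarity is set by the outgroup: the derived state is whichever differs from the outgroup's state, so for I, III, V the derived state is 'absent', and for the remaining characters it is 'present'.
Only Glypteus and Ichnensis show the derived state 'absent' for I, supporting them as a clade.
II (state 'present') occurs in Glypteus and Telodon but conflicts with the nesting implied by the other characters — most parsimoniously interpreted as homoplasy.
III: derived state 'absent' in Ornithodon and Telodon only — synapomorphy for {Ornithodon, Telodon}.
All ingroup taxa share the derived state 'present' for IV; it defines the ingroup but does not resolve relationships within it.
V (derived state 'absent') is shared by Acrooma, Glypteus, and Ichnensis — a synapomorphy uniting that clade.
Most parsimonious ingroup topology: ((Telodon,Ornithodon),((Glypteus,Ichnensis),Acrooma)).
Telodon and Ornithodon form a cherry on this tree, so they are sister taxa.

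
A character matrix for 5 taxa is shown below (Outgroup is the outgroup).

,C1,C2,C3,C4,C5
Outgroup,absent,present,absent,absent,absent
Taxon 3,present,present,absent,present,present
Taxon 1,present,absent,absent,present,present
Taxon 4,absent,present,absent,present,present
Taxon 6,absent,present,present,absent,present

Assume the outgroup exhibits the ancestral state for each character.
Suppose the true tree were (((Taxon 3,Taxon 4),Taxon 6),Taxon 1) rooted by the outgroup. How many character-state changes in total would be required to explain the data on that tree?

7

Map each character onto (((Taxon 3,Taxon 4),Taxon 6),Taxon 1) (rooted by Outgroup) and count the minimum state changes it requires (Fitch parsimony):
C1: 2; C2: 1; C3: 1; C4: 2; C5: 1.
Total tree length = 7.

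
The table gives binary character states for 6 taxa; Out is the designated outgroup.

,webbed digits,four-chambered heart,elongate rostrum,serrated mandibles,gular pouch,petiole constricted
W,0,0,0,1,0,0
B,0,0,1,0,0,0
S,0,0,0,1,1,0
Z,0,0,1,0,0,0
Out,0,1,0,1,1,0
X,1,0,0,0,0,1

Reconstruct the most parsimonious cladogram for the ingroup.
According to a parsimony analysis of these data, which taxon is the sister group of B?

Character polarity is set by the outgroup: the derived state is whichever differs from the outgroup's state, so for four-chambered heart, serrated mandibles, gular pouch the derived state is '0', and for the remaining characters it is '1'.
webbed digits: derived state '1' in X only — an autapomorphy, so it tells us nothing about relationships among taxa.
All ingroup taxa share the derived state '0' for four-chambered heart; it defines the ingroup but does not resolve relationships within it.
elongate rostrum (derived state '1') is shared by B and Z — a synapomorphy uniting that clade.
Only B, X, and Z show the derived state '0' for serrated mandibles, supporting them as a clade.
gular pouch: derived state '0' in B, W, X, and Z only — synapomorphy for {B, W, X, Z}.
petiole constricted (derived state '1') is unique to X (autapomorphy; uninformative for grouping).
Most parsimonious ingroup topology: ((W,((B,Z),X)),S).
B and Z form a cherry on this tree, so they are sister taxa.

Z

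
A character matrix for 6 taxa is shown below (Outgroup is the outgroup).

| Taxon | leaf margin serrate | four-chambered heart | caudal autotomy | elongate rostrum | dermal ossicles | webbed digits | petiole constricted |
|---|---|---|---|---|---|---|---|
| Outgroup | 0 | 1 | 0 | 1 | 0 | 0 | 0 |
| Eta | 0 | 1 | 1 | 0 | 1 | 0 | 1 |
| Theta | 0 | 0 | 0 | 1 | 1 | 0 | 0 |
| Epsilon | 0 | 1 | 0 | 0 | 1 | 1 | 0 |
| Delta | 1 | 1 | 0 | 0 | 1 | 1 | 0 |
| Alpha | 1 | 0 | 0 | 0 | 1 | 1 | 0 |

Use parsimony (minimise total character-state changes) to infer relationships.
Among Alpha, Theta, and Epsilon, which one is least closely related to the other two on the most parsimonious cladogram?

Theta

Character polarity is set by the outgroup: the derived state is whichever differs from the outgroup's state, so for four-chambered heart, elongate rostrum the derived state is '0', and for the remaining characters it is '1'.
Only Alpha and Delta show the derived state '1' for leaf margin serrate, supporting them as a clade.
four-chambered heart (state '0') occurs in Alpha and Theta but conflicts with the nesting implied by the other characters — most parsimoniously interpreted as homoplasy.
caudal autotomy (derived state '1') is unique to Eta (autapomorphy; uninformative for grouping).
elongate rostrum (derived state '0') is shared by Alpha, Delta, Epsilon, and Eta — a synapomorphy uniting that clade.
dermal ossicles (derived state '1') is shared by all ingroup taxa — unites the whole ingroup.
webbed digits: derived state '1' in Alpha, Delta, and Epsilon only — synapomorphy for {Alpha, Delta, Epsilon}.
petiole constricted: derived state '1' in Eta only — an autapomorphy, so it tells us nothing about relationships among taxa.
Most parsimonious ingroup topology: ((Eta,(Epsilon,(Delta,Alpha))),Theta).
Alpha and Epsilon share a more recent common ancestor with each other than either does with Theta, so Theta is the least closely related of the three.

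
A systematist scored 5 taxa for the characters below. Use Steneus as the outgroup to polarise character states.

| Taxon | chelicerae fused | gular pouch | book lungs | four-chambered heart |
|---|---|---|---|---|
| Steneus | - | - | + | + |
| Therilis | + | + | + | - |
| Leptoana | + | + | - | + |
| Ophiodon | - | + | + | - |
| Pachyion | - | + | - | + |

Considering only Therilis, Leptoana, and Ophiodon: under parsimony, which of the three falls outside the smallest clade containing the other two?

Leptoana

Character polarity is set by the outgroup: the derived state is whichever differs from the outgroup's state, so for book lungs, four-chambered heart the derived state is '-', and for the remaining characters it is '+'.
chelicerae fused (state '+') occurs in Leptoana and Therilis but conflicts with the nesting implied by the other characters — most parsimoniously interpreted as homoplasy.
All ingroup taxa share the derived state '+' for gular pouch; it defines the ingroup but does not resolve relationships within it.
Only Leptoana and Pachyion show the derived state '-' for book lungs, supporting them as a clade.
Only Ophiodon and Therilis show the derived state '-' for four-chambered heart, supporting them as a clade.
Most parsimonious ingroup topology: ((Therilis,Ophiodon),(Leptoana,Pachyion)).
Ophiodon and Therilis share a more recent common ancestor with each other than either does with Leptoana, so Leptoana is the least closely related of the three.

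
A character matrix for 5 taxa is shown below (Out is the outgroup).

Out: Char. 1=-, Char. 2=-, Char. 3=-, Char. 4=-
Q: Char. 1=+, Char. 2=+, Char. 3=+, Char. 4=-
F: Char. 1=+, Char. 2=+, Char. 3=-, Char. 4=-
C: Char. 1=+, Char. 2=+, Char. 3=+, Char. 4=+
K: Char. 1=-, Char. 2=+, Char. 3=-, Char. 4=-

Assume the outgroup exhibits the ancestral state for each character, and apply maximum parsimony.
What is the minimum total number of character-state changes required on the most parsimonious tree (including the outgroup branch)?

4

The outgroup has state '-' for every character, so '+' is the derived state throughout.
Char. 1: derived state '+' in C, F, and Q only — synapomorphy for {C, F, Q}.
Char. 2 (derived state '+') is shared by all ingroup taxa — unites the whole ingroup.
Char. 3 (derived state '+') is shared by C and Q — a synapomorphy uniting that clade.
Char. 4 (derived state '+') is unique to C (autapomorphy; uninformative for grouping).
Most parsimonious ingroup topology: (((Q,C),F),K).
Changes per character on this tree: Char. 1: 1; Char. 2: 1; Char. 3: 1; Char. 4: 1.
Total = 4.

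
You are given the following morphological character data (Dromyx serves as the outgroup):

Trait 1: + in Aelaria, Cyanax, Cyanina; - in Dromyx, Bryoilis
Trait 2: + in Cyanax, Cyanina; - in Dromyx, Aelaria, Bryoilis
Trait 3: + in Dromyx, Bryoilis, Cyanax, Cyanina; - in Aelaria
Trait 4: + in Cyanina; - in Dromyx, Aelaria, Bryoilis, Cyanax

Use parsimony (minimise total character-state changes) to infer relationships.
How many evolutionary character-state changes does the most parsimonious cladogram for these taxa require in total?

Character polarity is set by the outgroup: the derived state is whichever differs from the outgroup's state, so for Trait 3 the derived state is '-', and for the remaining characters it is '+'.
Trait 1 (derived state '+') is shared by Aelaria, Cyanax, and Cyanina — a synapomorphy uniting that clade.
Only Cyanax and Cyanina show the derived state '+' for Trait 2, supporting them as a clade.
Trait 3 (derived state '-') is unique to Aelaria (autapomorphy; uninformative for grouping).
Trait 4: derived state '+' in Cyanina only — an autapomorphy, so it tells us nothing about relationships among taxa.
Most parsimonious ingroup topology: ((Aelaria,(Cyanax,Cyanina)),Bryoilis).
Changes per character on this tree: Trait 1: 1; Trait 2: 1; Trait 3: 1; Trait 4: 1.
Total = 4.

4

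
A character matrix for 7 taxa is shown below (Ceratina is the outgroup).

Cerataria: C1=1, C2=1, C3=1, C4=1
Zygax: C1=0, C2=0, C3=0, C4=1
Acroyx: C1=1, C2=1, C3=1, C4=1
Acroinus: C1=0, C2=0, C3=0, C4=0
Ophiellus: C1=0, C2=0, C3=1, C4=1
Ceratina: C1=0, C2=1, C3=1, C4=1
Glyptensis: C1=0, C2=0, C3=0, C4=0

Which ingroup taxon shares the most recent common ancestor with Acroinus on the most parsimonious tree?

Character polarity is set by the outgroup: the derived state is whichever differs from the outgroup's state, so for C2, C3, C4 the derived state is '0', and for the remaining characters it is '1'.
C1 (derived state '1') is shared by Acroyx and Cerataria — a synapomorphy uniting that clade.
C2 (derived state '0') is shared by Acroinus, Glyptensis, Ophiellus, and Zygax — a synapomorphy uniting that clade.
C3 (derived state '0') is shared by Acroinus, Glyptensis, and Zygax — a synapomorphy uniting that clade.
C4: derived state '0' in Acroinus and Glyptensis only — synapomorphy for {Acroinus, Glyptensis}.
Most parsimonious ingroup topology: ((((Acroinus,Glyptensis),Zygax),Ophiellus),(Cerataria,Acroyx)).
Acroinus and Glyptensis form a cherry on this tree, so they are sister taxa.

Glyptensis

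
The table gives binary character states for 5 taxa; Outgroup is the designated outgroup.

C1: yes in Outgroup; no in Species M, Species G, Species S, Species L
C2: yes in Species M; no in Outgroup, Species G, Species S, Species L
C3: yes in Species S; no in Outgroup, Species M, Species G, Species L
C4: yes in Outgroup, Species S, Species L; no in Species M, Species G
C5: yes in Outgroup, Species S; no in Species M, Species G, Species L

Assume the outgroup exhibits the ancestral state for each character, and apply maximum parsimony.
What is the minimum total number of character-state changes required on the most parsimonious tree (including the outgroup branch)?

5

Character polarity is set by the outgroup: the derived state is whichever differs from the outgroup's state, so for C1, C4, C5 the derived state is 'no', and for the remaining characters it is 'yes'.
C1 (derived state 'no') is shared by all ingroup taxa — unites the whole ingroup.
C2 (derived state 'yes') is unique to Species M (autapomorphy; uninformative for grouping).
C3 (derived state 'yes') is unique to Species S (autapomorphy; uninformative for grouping).
C4 (derived state 'no') is shared by Species G and Species M — a synapomorphy uniting that clade.
C5: derived state 'no' in Species G, Species L, and Species M only — synapomorphy for {Species G, Species L, Species M}.
Most parsimonious ingroup topology: (((Species M,Species G),Species L),Species S).
Changes per character on this tree: C1: 1; C2: 1; C3: 1; C4: 1; C5: 1.
Total = 5.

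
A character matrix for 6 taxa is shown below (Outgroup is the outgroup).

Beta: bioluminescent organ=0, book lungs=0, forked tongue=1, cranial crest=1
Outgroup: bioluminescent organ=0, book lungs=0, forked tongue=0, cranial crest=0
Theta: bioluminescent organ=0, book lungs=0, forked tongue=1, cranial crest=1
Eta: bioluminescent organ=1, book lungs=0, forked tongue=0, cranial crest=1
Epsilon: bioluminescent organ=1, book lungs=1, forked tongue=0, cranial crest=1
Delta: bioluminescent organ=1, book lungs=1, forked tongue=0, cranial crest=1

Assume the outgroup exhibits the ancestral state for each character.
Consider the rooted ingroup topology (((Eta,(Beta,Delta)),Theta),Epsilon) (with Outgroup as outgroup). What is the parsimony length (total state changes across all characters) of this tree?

8

Map each character onto (((Eta,(Beta,Delta)),Theta),Epsilon) (rooted by Outgroup) and count the minimum state changes it requires (Fitch parsimony):
bioluminescent organ: 3; book lungs: 2; forked tongue: 2; cranial crest: 1.
Total tree length = 8.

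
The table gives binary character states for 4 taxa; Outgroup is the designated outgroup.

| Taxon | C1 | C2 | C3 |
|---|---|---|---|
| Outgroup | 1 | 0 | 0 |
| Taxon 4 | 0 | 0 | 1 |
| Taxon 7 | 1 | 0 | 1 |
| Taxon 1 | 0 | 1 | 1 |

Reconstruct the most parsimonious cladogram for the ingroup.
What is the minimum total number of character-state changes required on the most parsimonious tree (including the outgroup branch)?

Character polarity is set by the outgroup: the derived state is whichever differs from the outgroup's state, so for C1 the derived state is '0', and for the remaining characters it is '1'.
C1 (derived state '0') is shared by Taxon 1 and Taxon 4 — a synapomorphy uniting that clade.
C2: derived state '1' in Taxon 1 only — an autapomorphy, so it tells us nothing about relationships among taxa.
C3 (derived state '1') is shared by all ingroup taxa — unites the whole ingroup.
Most parsimonious ingroup topology: ((Taxon 4,Taxon 1),Taxon 7).
Changes per character on this tree: C1: 1; C2: 1; C3: 1.
Total = 3.

3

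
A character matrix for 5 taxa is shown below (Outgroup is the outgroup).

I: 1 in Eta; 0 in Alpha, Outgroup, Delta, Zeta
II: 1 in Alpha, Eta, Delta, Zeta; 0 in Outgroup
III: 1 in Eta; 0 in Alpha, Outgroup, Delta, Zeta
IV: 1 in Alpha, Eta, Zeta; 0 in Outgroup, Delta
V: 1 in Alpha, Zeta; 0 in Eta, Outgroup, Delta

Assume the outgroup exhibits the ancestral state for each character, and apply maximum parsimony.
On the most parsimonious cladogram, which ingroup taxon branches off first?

Delta

The outgroup has state '0' for every character, so '1' is the derived state throughout.
I (derived state '1') is unique to Eta (autapomorphy; uninformative for grouping).
All ingroup taxa share the derived state '1' for II; it defines the ingroup but does not resolve relationships within it.
III (derived state '1') is unique to Eta (autapomorphy; uninformative for grouping).
Only Alpha, Eta, and Zeta show the derived state '1' for IV, supporting them as a clade.
Only Alpha and Zeta show the derived state '1' for V, supporting them as a clade.
Most parsimonious ingroup topology: (((Alpha,Zeta),Eta),Delta).
Delta is sister to the clade containing all other ingroup taxa, so it is the earliest-diverging (most basal) ingroup lineage.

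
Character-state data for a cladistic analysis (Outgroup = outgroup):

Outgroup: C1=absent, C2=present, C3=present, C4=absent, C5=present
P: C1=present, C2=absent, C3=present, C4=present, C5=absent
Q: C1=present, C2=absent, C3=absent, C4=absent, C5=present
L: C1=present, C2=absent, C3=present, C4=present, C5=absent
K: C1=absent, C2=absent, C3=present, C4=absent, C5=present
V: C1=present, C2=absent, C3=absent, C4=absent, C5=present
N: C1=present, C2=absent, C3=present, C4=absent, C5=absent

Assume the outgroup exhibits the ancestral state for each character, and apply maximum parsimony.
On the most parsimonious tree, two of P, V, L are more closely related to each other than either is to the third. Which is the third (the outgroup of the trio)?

V

Character polarity is set by the outgroup: the derived state is whichever differs from the outgroup's state, so for C2, C3, C5 the derived state is 'absent', and for the remaining characters it is 'present'.
C1 (derived state 'present') is shared by L, N, P, Q, and V — a synapomorphy uniting that clade.
All ingroup taxa share the derived state 'absent' for C2; it defines the ingroup but does not resolve relationships within it.
C3 (derived state 'absent') is shared by Q and V — a synapomorphy uniting that clade.
Only L and P show the derived state 'present' for C4, supporting them as a clade.
C5: derived state 'absent' in L, N, and P only — synapomorphy for {L, N, P}.
Most parsimonious ingroup topology: ((((P,L),N),(Q,V)),K).
L and P share a more recent common ancestor with each other than either does with V, so V is the least closely related of the three.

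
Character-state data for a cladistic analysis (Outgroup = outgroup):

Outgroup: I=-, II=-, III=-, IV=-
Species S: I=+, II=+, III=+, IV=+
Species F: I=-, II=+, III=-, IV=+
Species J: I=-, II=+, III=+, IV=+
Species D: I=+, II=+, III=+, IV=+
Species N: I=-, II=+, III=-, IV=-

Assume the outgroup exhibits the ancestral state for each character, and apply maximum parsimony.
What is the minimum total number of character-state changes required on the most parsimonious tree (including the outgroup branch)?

4

The outgroup has state '-' for every character, so '+' is the derived state throughout.
I (derived state '+') is shared by Species D and Species S — a synapomorphy uniting that clade.
All ingroup taxa share the derived state '+' for II; it defines the ingroup but does not resolve relationships within it.
III (derived state '+') is shared by Species D, Species J, and Species S — a synapomorphy uniting that clade.
IV (derived state '+') is shared by Species D, Species F, Species J, and Species S — a synapomorphy uniting that clade.
Most parsimonious ingroup topology: ((((Species S,Species D),Species J),Species F),Species N).
Changes per character on this tree: I: 1; II: 1; III: 1; IV: 1.
Total = 4.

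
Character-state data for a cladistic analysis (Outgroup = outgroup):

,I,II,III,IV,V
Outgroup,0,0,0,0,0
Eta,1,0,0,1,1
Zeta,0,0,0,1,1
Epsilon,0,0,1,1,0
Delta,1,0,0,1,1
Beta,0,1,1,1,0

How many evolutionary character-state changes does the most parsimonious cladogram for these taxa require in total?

The outgroup has state '0' for every character, so '1' is the derived state throughout.
I: derived state '1' in Delta and Eta only — synapomorphy for {Delta, Eta}.
II (derived state '1') is unique to Beta (autapomorphy; uninformative for grouping).
III: derived state '1' in Beta and Epsilon only — synapomorphy for {Beta, Epsilon}.
All ingroup taxa share the derived state '1' for IV; it defines the ingroup but does not resolve relationships within it.
Only Delta, Eta, and Zeta show the derived state '1' for V, supporting them as a clade.
Most parsimonious ingroup topology: (((Eta,Delta),Zeta),(Epsilon,Beta)).
Changes per character on this tree: I: 1; II: 1; III: 1; IV: 1; V: 1.
Total = 5.

5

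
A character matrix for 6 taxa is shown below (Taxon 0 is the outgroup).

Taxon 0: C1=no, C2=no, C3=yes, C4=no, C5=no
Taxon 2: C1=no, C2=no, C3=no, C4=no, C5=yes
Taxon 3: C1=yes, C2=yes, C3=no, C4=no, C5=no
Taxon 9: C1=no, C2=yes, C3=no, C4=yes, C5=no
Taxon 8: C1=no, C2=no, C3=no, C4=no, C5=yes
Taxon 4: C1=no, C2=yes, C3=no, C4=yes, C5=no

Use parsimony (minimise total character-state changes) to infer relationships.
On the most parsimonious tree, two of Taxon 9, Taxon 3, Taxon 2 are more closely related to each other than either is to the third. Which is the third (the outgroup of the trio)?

Taxon 2

Character polarity is set by the outgroup: the derived state is whichever differs from the outgroup's state, so for C3 the derived state is 'no', and for the remaining characters it is 'yes'.
C1 (derived state 'yes') is unique to Taxon 3 (autapomorphy; uninformative for grouping).
C2 (derived state 'yes') is shared by Taxon 3, Taxon 4, and Taxon 9 — a synapomorphy uniting that clade.
C3 (derived state 'no') is shared by all ingroup taxa — unites the whole ingroup.
Only Taxon 4 and Taxon 9 show the derived state 'yes' for C4, supporting them as a clade.
C5 (derived state 'yes') is shared by Taxon 2 and Taxon 8 — a synapomorphy uniting that clade.
Most parsimonious ingroup topology: ((Taxon 2,Taxon 8),(Taxon 3,(Taxon 9,Taxon 4))).
Taxon 3 and Taxon 9 share a more recent common ancestor with each other than either does with Taxon 2, so Taxon 2 is the least closely related of the three.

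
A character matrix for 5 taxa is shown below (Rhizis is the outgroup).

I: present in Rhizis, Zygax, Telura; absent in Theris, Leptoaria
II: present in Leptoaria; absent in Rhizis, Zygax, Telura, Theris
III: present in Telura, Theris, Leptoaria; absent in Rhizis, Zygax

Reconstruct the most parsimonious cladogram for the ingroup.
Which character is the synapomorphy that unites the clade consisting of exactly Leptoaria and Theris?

I

Character polarity is set by the outgroup: the derived state is whichever differs from the outgroup's state, so for I the derived state is 'absent', and for the remaining characters it is 'present'.
I: derived state 'absent' in Leptoaria and Theris only — synapomorphy for {Leptoaria, Theris}.
II: derived state 'present' in Leptoaria only — an autapomorphy, so it tells us nothing about relationships among taxa.
Only Leptoaria, Telura, and Theris show the derived state 'present' for III, supporting them as a clade.
Most parsimonious ingroup topology: (Zygax,(Telura,(Theris,Leptoaria))).
The clade {Leptoaria, Theris} is supported by I: its derived state 'absent' occurs in exactly those taxa and in no other taxon (including the outgroup).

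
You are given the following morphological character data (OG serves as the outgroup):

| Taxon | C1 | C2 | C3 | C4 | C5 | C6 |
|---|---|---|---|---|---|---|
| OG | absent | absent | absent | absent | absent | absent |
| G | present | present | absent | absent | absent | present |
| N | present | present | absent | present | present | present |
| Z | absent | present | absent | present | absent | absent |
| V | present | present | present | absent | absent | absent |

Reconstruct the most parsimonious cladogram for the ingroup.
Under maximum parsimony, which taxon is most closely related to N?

G

The outgroup has state 'absent' for every character, so 'present' is the derived state throughout.
C1 (derived state 'present') is shared by G, N, and V — a synapomorphy uniting that clade.
All ingroup taxa share the derived state 'present' for C2; it defines the ingroup but does not resolve relationships within it.
C3: derived state 'present' in V only — an autapomorphy, so it tells us nothing about relationships among taxa.
C4 groups N and Z, which is incompatible with the clades supported by the remaining characters; treating it as convergent (homoplasy) costs fewer steps than any alternative tree.
C5: derived state 'present' in N only — an autapomorphy, so it tells us nothing about relationships among taxa.
C6 (derived state 'present') is shared by G and N — a synapomorphy uniting that clade.
Most parsimonious ingroup topology: (((G,N),V),Z).
N and G form a cherry on this tree, so they are sister taxa.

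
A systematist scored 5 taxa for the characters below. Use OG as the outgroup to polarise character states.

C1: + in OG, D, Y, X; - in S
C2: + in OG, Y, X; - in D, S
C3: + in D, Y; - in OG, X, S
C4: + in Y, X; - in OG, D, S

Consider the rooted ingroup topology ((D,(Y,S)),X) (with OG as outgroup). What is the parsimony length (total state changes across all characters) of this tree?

Map each character onto ((D,(Y,S)),X) (rooted by OG) and count the minimum state changes it requires (Fitch parsimony):
C1: 1; C2: 2; C3: 2; C4: 2.
Total tree length = 7.

7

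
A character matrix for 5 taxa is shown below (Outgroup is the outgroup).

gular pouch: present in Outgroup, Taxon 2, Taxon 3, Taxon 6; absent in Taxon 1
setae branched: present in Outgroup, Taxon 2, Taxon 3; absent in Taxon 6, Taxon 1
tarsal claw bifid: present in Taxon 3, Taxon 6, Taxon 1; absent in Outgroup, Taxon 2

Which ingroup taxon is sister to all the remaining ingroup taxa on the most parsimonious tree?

Character polarity is set by the outgroup: the derived state is whichever differs from the outgroup's state, so for gular pouch, setae branched the derived state is 'absent', and for the remaining characters it is 'present'.
gular pouch: derived state 'absent' in Taxon 1 only — an autapomorphy, so it tells us nothing about relationships among taxa.
setae branched (derived state 'absent') is shared by Taxon 1 and Taxon 6 — a synapomorphy uniting that clade.
tarsal claw bifid (derived state 'present') is shared by Taxon 1, Taxon 3, and Taxon 6 — a synapomorphy uniting that clade.
Most parsimonious ingroup topology: (Taxon 2,(Taxon 3,(Taxon 6,Taxon 1))).
Taxon 2 is sister to the clade containing all other ingroup taxa, so it is the earliest-diverging (most basal) ingroup lineage.

Taxon 2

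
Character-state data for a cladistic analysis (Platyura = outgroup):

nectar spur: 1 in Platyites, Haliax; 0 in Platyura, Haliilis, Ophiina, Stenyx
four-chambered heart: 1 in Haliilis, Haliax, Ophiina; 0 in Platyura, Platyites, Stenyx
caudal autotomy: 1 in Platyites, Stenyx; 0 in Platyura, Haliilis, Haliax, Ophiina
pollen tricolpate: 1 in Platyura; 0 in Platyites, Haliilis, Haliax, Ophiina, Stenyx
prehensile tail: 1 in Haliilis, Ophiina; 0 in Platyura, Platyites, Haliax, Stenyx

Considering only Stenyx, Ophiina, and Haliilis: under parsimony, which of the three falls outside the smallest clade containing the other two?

Stenyx

Character polarity is set by the outgroup: the derived state is whichever differs from the outgroup's state, so for pollen tricolpate the derived state is '0', and for the remaining characters it is '1'.
nectar spur (state '1') occurs in Haliax and Platyites but conflicts with the nesting implied by the other characters — most parsimoniously interpreted as homoplasy.
four-chambered heart (derived state '1') is shared by Haliax, Haliilis, and Ophiina — a synapomorphy uniting that clade.
Only Platyites and Stenyx show the derived state '1' for caudal autotomy, supporting them as a clade.
pollen tricolpate (derived state '0') is shared by all ingroup taxa — unites the whole ingroup.
prehensile tail: derived state '1' in Haliilis and Ophiina only — synapomorphy for {Haliilis, Ophiina}.
Most parsimonious ingroup topology: ((Platyites,Stenyx),((Haliilis,Ophiina),Haliax)).
Haliilis and Ophiina share a more recent common ancestor with each other than either does with Stenyx, so Stenyx is the least closely related of the three.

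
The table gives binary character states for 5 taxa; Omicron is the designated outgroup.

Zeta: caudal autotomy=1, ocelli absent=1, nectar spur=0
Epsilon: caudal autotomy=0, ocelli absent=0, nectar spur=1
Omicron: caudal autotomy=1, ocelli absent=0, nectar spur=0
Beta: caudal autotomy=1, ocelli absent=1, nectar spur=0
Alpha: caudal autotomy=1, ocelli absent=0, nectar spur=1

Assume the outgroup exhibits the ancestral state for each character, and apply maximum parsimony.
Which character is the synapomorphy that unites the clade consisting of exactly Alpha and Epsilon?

nectar spur

Character polarity is set by the outgroup: the derived state is whichever differs from the outgroup's state, so for caudal autotomy the derived state is '0', and for the remaining characters it is '1'.
caudal autotomy (derived state '0') is unique to Epsilon (autapomorphy; uninformative for grouping).
ocelli absent: derived state '1' in Beta and Zeta only — synapomorphy for {Beta, Zeta}.
nectar spur (derived state '1') is shared by Alpha and Epsilon — a synapomorphy uniting that clade.
Most parsimonious ingroup topology: ((Alpha,Epsilon),(Beta,Zeta)).
The clade {Alpha, Epsilon} is supported by nectar spur: its derived state '1' occurs in exactly those taxa and in no other taxon (including the outgroup).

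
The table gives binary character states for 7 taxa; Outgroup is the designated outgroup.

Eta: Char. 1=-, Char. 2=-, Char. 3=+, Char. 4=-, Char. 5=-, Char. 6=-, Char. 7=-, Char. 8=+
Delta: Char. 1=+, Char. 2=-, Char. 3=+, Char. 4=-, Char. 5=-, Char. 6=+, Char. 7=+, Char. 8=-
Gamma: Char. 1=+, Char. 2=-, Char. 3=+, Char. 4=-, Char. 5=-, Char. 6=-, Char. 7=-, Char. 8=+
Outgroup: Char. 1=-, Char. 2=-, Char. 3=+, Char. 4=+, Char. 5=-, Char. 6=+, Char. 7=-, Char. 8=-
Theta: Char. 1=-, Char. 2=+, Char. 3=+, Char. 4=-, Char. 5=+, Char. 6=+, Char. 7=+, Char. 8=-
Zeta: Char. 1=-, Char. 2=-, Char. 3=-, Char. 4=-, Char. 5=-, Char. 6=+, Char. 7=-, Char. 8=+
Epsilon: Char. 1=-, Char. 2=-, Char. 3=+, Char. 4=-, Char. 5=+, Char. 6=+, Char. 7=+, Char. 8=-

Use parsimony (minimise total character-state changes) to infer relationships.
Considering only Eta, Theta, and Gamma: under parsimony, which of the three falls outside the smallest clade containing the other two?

Theta

Character polarity is set by the outgroup: the derived state is whichever differs from the outgroup's state, so for Char. 3, Char. 4, Char. 6 the derived state is '-', and for the remaining characters it is '+'.
Char. 1 groups Delta and Gamma, which is incompatible with the clades supported by the remaining characters; treating it as convergent (homoplasy) costs fewer steps than any alternative tree.
Char. 2: derived state '+' in Theta only — an autapomorphy, so it tells us nothing about relationships among taxa.
Char. 3 (derived state '-') is unique to Zeta (autapomorphy; uninformative for grouping).
All ingroup taxa share the derived state '-' for Char. 4; it defines the ingroup but does not resolve relationships within it.
Char. 5 (derived state '+') is shared by Epsilon and Theta — a synapomorphy uniting that clade.
Only Eta and Gamma show the derived state '-' for Char. 6, supporting them as a clade.
Only Delta, Epsilon, and Theta show the derived state '+' for Char. 7, supporting them as a clade.
Char. 8: derived state '+' in Eta, Gamma, and Zeta only — synapomorphy for {Eta, Gamma, Zeta}.
Most parsimonious ingroup topology: ((Zeta,(Eta,Gamma)),(Delta,(Theta,Epsilon))).
Eta and Gamma share a more recent common ancestor with each other than either does with Theta, so Theta is the least closely related of the three.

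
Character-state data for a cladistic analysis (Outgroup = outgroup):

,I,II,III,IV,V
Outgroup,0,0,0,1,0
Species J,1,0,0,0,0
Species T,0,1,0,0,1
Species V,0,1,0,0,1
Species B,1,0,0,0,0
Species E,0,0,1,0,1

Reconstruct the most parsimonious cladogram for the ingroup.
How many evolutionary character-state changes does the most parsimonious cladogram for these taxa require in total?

5

Character polarity is set by the outgroup: the derived state is whichever differs from the outgroup's state, so for IV the derived state is '0', and for the remaining characters it is '1'.
Only Species B and Species J show the derived state '1' for I, supporting them as a clade.
Only Species T and Species V show the derived state '1' for II, supporting them as a clade.
III: derived state '1' in Species E only — an autapomorphy, so it tells us nothing about relationships among taxa.
All ingroup taxa share the derived state '0' for IV; it defines the ingroup but does not resolve relationships within it.
Only Species E, Species T, and Species V show the derived state '1' for V, supporting them as a clade.
Most parsimonious ingroup topology: ((Species J,Species B),((Species T,Species V),Species E)).
Changes per character on this tree: I: 1; II: 1; III: 1; IV: 1; V: 1.
Total = 5.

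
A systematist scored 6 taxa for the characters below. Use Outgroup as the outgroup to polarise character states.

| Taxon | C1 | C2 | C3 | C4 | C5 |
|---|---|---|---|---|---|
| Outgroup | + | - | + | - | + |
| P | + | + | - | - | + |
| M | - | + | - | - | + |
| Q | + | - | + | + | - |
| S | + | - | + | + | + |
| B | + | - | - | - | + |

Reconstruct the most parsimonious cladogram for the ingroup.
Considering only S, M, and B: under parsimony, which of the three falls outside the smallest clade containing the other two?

S

Character polarity is set by the outgroup: the derived state is whichever differs from the outgroup's state, so for C1, C3, C5 the derived state is '-', and for the remaining characters it is '+'.
C1: derived state '-' in M only — an autapomorphy, so it tells us nothing about relationships among taxa.
C2: derived state '+' in M and P only — synapomorphy for {M, P}.
C3: derived state '-' in B, M, and P only — synapomorphy for {B, M, P}.
Only Q and S show the derived state '+' for C4, supporting them as a clade.
C5 (derived state '-') is unique to Q (autapomorphy; uninformative for grouping).
Most parsimonious ingroup topology: (((P,M),B),(Q,S)).
M and B share a more recent common ancestor with each other than either does with S, so S is the least closely related of the three.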